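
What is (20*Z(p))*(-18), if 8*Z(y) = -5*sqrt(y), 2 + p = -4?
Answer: 225*I*sqrt(6) ≈ 551.13*I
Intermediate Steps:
p = -6 (p = -2 - 4 = -6)
Z(y) = -5*sqrt(y)/8 (Z(y) = (-5*sqrt(y))/8 = -5*sqrt(y)/8)
(20*Z(p))*(-18) = (20*(-5*I*sqrt(6)/8))*(-18) = -25*I*sqrt(6)/2*(-18) = 225*I*sqrt(6)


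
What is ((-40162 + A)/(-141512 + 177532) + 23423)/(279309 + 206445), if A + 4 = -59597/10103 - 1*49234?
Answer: 2840987355861/58923589095080 ≈ 0.048215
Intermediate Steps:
A = -497511111/10103 (A = -4 + (-59597/10103 - 1*49234) = -4 + (-59597*1/10103 - 49234) = -4 + (-59597/10103 - 49234) = -4 - 497470699/10103 = -497511111/10103 ≈ -49244.)
((-40162 + A)/(-141512 + 177532) + 23423)/(279309 + 206445) = ((-40162 - 497511111/10103)/(-141512 + 177532) + 23423)/(279309 + 206445) = (-903267797/10103/36020 + 23423)/485754 = (-903267797/10103*1/36020 + 23423)*(1/485754) = (-903267797/363910060 + 23423)*(1/485754) = (8522962067583/363910060)*(1/485754) = 2840987355861/58923589095080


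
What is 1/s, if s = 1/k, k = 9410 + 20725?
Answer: 30135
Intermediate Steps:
k = 30135
s = 1/30135 ≈ 3.3184e-5
1/s = 1/(1/30135) = 30135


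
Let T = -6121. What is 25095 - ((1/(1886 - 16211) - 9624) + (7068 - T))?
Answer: 308417251/14325 ≈ 21530.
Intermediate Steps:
25095 - ((1/(1886 - 16211) - 9624) + (7068 - T)) = 25095 - ((1/(1886 - 16211) - 9624) + (7068 - 1*(-6121))) = 25095 - ((1/(-14325) - 9624) + (7068 + 6121)) = 25095 - ((-1/14325 - 9624) + 13189) = 25095 - (-137863801/14325 + 13189) = 25095 - 1*51068624/14325 = 25095 - 51068624/14325 = 308417251/14325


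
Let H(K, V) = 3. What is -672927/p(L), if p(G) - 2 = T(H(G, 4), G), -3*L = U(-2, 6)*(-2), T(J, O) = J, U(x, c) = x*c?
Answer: -672927/5 ≈ -1.3459e+5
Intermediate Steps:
U(x, c) = c*x
L = -8 (L = -6*(-2)*(-2)/3 = -(-4)*(-2) = -⅓*24 = -8)
p(G) = 5 (p(G) = 2 + 3 = 5)
-672927/p(L) = -672927/5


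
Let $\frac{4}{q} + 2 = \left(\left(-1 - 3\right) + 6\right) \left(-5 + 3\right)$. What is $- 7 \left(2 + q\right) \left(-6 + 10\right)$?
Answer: $- \frac{112}{3} \approx -37.333$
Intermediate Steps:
$q = - \frac{2}{3}$ ($q = \frac{4}{-2 + \left(\left(-1 - 3\right) + 6\right) \left(-5 + 3\right)} = \frac{4}{-2 + \left(-4 + 6\right) \left(-2\right)} = \frac{4}{-2 + 2 \left(-2\right)} = \frac{4}{-2 - 4} = \frac{4}{-6} = 4 \left(- \frac{1}{6}\right) = - \frac{2}{3} \approx -0.66667$)
$- 7 \left(2 + q\right) \left(-6 + 10\right) = - 7 \left(2 - \frac{2}{3}\right) \left(-6 + 10\right) = \left(-7\right) \frac{4}{3} \cdot 4 = \left(- \frac{28}{3}\right) 4 = - \frac{112}{3}$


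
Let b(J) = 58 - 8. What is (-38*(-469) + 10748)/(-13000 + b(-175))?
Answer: -2857/1295 ≈ -2.2062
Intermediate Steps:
b(J) = 50
(-38*(-469) + 10748)/(-13000 + b(-175)) = (-38*(-469) + 10748)/(-13000 + 50) = (17822 + 10748)/(-12950) = 28570*(-1/12950) = -2857/1295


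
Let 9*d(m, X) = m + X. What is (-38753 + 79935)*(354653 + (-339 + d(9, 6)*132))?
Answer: 14600419188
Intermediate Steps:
d(m, X) = X/9 + m/9 (d(m, X) = (m + X)/9 = (X + m)/9 = X/9 + m/9)
(-38753 + 79935)*(354653 + (-339 + d(9, 6)*132)) = (-38753 + 79935)*(354653 + (-339 + ((⅑)*6 + (⅑)*9)*132)) = 41182*(354653 + (-339 + (⅔ + 1)*132)) = 41182*(354653 + (-339 + (5/3)*132)) = 41182*(354653 + (-339 + 220)) = 41182*(354653 - 119) = 41182*354534 = 14600419188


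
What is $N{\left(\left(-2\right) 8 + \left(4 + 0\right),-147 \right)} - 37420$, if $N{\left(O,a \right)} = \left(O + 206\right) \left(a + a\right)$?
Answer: $-94456$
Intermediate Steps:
$N{\left(O,a \right)} = 2 a \left(206 + O\right)$ ($N{\left(O,a \right)} = \left(206 + O\right) 2 a = 2 a \left(206 + O\right)$)
$N{\left(\left(-2\right) 8 + \left(4 + 0\right),-147 \right)} - 37420 = 2 \left(-147\right) \left(206 + \left(\left(-2\right) 8 + \left(4 + 0\right)\right)\right) - 37420 = 2 \left(-147\right) \left(206 + \left(-16 + 4\right)\right) - 37420 = 2 \left(-147\right) \left(206 - 12\right) - 37420 = 2 \left(-147\right) 194 - 37420 = -57036 - 37420 = -94456$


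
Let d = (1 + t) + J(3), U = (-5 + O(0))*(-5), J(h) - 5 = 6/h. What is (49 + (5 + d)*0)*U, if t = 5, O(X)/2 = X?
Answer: 1225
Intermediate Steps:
O(X) = 2*X
J(h) = 5 + 6/h
U = 25 (U = (-5 + 2*0)*(-5) = (-5 + 0)*(-5) = -5*(-5) = 25)
d = 13 (d = (1 + 5) + (5 + 6/3) = 6 + (5 + 6*(⅓)) = 6 + (5 + 2) = 6 + 7 = 13)
(49 + (5 + d)*0)*U = (49 + (5 + 13)*0)*25 = (49 + 18*0)*25 = (49 + 0)*25 = 49*25 = 1225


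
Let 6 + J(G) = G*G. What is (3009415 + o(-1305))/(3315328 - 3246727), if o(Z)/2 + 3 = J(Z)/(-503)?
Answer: 1510326689/34506303 ≈ 43.770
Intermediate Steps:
J(G) = -6 + G² (J(G) = -6 + G*G = -6 + G²)
o(Z) = -3006/503 - 2*Z²/503 (o(Z) = -6 + 2*((-6 + Z²)/(-503)) = -6 + 2*((-6 + Z²)*(-1/503)) = -6 + 2*(6/503 - Z²/503) = -6 + (12/503 - 2*Z²/503) = -3006/503 - 2*Z²/503)
(3009415 + o(-1305))/(3315328 - 3246727) = (3009415 + (-3006/503 - 2/503*(-1305)²))/(3315328 - 3246727) = (3009415 + (-3006/503 - 2/503*1703025))/68601 = (3009415 + (-3006/503 - 3406050/503))*(1/68601) = (3009415 - 3409056/503)*(1/68601) = (1510326689/503)*(1/68601) = 1510326689/34506303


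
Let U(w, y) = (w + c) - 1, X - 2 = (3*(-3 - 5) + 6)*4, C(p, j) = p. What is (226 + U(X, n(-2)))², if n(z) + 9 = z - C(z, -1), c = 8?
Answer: 26569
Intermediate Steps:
n(z) = -9 (n(z) = -9 + (z - z) = -9 + 0 = -9)
X = -70 (X = 2 + (3*(-3 - 5) + 6)*4 = 2 + (3*(-8) + 6)*4 = 2 + (-24 + 6)*4 = 2 - 18*4 = 2 - 72 = -70)
U(w, y) = 7 + w (U(w, y) = (w + 8) - 1 = (8 + w) - 1 = 7 + w)
(226 + U(X, n(-2)))² = (226 + (7 - 70))² = (226 - 63)² = 163² = 26569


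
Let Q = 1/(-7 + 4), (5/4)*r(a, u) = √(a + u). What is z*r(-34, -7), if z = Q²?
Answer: 4*I*√41/45 ≈ 0.56917*I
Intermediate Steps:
r(a, u) = 4*√(a + u)/5
Q = -⅓ (Q = 1/(-3) = -⅓ ≈ -0.33333)
z = ⅑ (z = (-⅓)² = ⅑ ≈ 0.11111)
z*r(-34, -7) = (4*√(-34 - 7)/5)/9 = (4*√(-41)/5)/9 = (4*(I*√41)/5)/9 = (4*I*√41/5)/9 = 4*I*√41/45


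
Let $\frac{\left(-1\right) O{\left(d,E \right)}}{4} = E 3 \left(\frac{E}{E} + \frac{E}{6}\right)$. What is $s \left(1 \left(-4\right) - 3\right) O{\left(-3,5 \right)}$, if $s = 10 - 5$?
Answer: $3850$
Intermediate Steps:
$s = 5$ ($s = 10 - 5 = 5$)
$O{\left(d,E \right)} = - 12 E \left(1 + \frac{E}{6}\right)$ ($O{\left(d,E \right)} = - 4 E 3 \left(\frac{E}{E} + \frac{E}{6}\right) = - 4 \cdot 3 E \left(1 + E \frac{1}{6}\right) = - 4 \cdot 3 E \left(1 + \frac{E}{6}\right) = - 12 E \left(1 + \frac{E}{6}\right)$)
$s \left(1 \left(-4\right) - 3\right) O{\left(-3,5 \right)} = 5 \left(1 \left(-4\right) - 3\right) \left(\left(-2\right) 5 \left(6 + 5\right)\right) = 5 \left(-4 - 3\right) \left(\left(-2\right) 5 \cdot 11\right) = 5 \left(-7\right) \left(-110\right) = \left(-35\right) \left(-110\right) = 3850$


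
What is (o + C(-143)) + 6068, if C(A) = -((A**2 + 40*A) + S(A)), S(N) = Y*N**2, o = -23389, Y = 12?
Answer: -277438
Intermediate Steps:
S(N) = 12*N**2
C(A) = -40*A - 13*A**2 (C(A) = -((A**2 + 40*A) + 12*A**2) = -(13*A**2 + 40*A) = -40*A - 13*A**2)
(o + C(-143)) + 6068 = (-23389 - 143*(-40 - 13*(-143))) + 6068 = (-23389 - 143*(-40 + 1859)) + 6068 = (-23389 - 143*1819) + 6068 = (-23389 - 260117) + 6068 = -283506 + 6068 = -277438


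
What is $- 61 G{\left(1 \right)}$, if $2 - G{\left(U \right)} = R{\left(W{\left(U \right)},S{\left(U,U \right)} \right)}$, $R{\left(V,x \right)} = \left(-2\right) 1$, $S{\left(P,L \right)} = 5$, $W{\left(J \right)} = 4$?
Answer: $-244$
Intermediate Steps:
$R{\left(V,x \right)} = -2$
$G{\left(U \right)} = 4$ ($G{\left(U \right)} = 2 - -2 = 2 + 2 = 4$)
$- 61 G{\left(1 \right)} = \left(-61\right) 4 = -244$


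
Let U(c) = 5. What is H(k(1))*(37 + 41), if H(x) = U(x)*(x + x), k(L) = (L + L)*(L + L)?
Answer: 3120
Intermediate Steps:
k(L) = 4*L² (k(L) = (2*L)*(2*L) = 4*L²)
H(x) = 10*x (H(x) = 5*(x + x) = 5*(2*x) = 10*x)
H(k(1))*(37 + 41) = (10*(4*1²))*(37 + 41) = (10*(4*1))*78 = (10*4)*78 = 40*78 = 3120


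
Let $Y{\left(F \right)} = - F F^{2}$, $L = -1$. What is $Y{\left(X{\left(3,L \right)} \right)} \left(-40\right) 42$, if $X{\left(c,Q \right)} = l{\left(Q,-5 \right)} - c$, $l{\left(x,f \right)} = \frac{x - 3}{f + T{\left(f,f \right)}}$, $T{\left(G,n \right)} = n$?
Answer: $- \frac{738192}{25} \approx -29528.0$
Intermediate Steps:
$l{\left(x,f \right)} = \frac{-3 + x}{2 f}$ ($l{\left(x,f \right)} = \frac{x - 3}{f + f} = \frac{-3 + x}{2 f}$)
$X{\left(c,Q \right)} = \frac{3}{10} - c - \frac{Q}{10}$ ($X{\left(c,Q \right)} = \frac{-3 + Q}{2 \left(-5\right)} - c = \frac{1}{2} \left(- \frac{1}{5}\right) \left(-3 + Q\right) - c = \left(\frac{3}{10} - \frac{Q}{10}\right) - c = \frac{3}{10} - c - \frac{Q}{10}$)
$Y{\left(F \right)} = - F^{3}$
$Y{\left(X{\left(3,L \right)} \right)} \left(-40\right) 42 = - \left(\frac{3}{10} - 3 - - \frac{1}{10}\right)^{3} \left(-40\right) 42 = - \left(\frac{3}{10} - 3 + \frac{1}{10}\right)^{3} \left(-40\right) 42 = - \left(- \frac{13}{5}\right)^{3} \left(-40\right) 42 = \left(-1\right) \left(- \frac{2197}{125}\right) \left(-40\right) 42 = \frac{2197}{125} \left(-40\right) 42 = \left(- \frac{17576}{25}\right) 42 = - \frac{738192}{25}$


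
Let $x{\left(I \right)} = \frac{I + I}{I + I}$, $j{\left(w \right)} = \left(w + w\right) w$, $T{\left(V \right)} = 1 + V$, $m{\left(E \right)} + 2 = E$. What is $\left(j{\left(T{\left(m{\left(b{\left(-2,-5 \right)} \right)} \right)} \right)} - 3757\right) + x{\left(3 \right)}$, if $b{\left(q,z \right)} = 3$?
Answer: $-3748$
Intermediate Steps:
$m{\left(E \right)} = -2 + E$
$j{\left(w \right)} = 2 w^{2}$ ($j{\left(w \right)} = 2 w w = 2 w^{2}$)
$x{\left(I \right)} = 1$ ($x{\left(I \right)} = \frac{2 I}{2 I} = 2 I \frac{1}{2 I} = 1$)
$\left(j{\left(T{\left(m{\left(b{\left(-2,-5 \right)} \right)} \right)} \right)} - 3757\right) + x{\left(3 \right)} = \left(2 \left(1 + \left(-2 + 3\right)\right)^{2} - 3757\right) + 1 = \left(2 \left(1 + 1\right)^{2} - 3757\right) + 1 = \left(2 \cdot 2^{2} - 3757\right) + 1 = \left(2 \cdot 4 - 3757\right) + 1 = \left(8 - 3757\right) + 1 = -3749 + 1 = -3748$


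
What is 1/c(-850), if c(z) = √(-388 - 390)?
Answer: -I*√778/778 ≈ -0.035852*I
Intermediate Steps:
c(z) = I*√778 (c(z) = √(-778) = I*√778)
1/c(-850) = 1/(I*√778) = -I*√778/778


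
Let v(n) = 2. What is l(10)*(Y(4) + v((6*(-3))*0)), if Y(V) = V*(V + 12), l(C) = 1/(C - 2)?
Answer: 33/4 ≈ 8.2500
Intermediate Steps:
l(C) = 1/(-2 + C)
Y(V) = V*(12 + V)
l(10)*(Y(4) + v((6*(-3))*0)) = (4*(12 + 4) + 2)/(-2 + 10) = (4*16 + 2)/8 = (64 + 2)/8 = (⅛)*66 = 33/4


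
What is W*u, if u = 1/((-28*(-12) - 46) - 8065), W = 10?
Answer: -2/1555 ≈ -0.0012862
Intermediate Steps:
u = -1/7775 (u = 1/((336 - 46) - 8065) = 1/(290 - 8065) = 1/(-7775) = -1/7775 ≈ -0.00012862)
W*u = 10*(-1/7775) = -2/1555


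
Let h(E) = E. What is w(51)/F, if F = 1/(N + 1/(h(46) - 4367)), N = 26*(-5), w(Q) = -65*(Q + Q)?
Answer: 3724276530/4321 ≈ 8.6190e+5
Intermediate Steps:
w(Q) = -130*Q
N = -130
F = -4321/561731 (F = 1/(-130 + 1/(46 - 4367)) = 1/(-130 + 1/(-4321)) = 1/(-130 - 1/4321) = 1/(-561731/4321) = -4321/561731 ≈ -0.0076923)
w(51)/F = (-130*51)/(-4321/561731) = -6630*(-561731/4321) = 3724276530/4321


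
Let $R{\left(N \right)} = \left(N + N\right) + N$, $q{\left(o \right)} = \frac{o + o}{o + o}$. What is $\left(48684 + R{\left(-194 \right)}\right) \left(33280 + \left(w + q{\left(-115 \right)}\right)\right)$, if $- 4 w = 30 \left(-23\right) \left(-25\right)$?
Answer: $1393442787$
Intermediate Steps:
$w = - \frac{8625}{2}$ ($w = - \frac{30 \left(-23\right) \left(-25\right)}{4} = - \frac{\left(-690\right) \left(-25\right)}{4} = \left(- \frac{1}{4}\right) 17250 = - \frac{8625}{2} \approx -4312.5$)
$q{\left(o \right)} = 1$ ($q{\left(o \right)} = \frac{2 o}{2 o} = 2 o \frac{1}{2 o} = 1$)
$R{\left(N \right)} = 3 N$ ($R{\left(N \right)} = 2 N + N = 3 N$)
$\left(48684 + R{\left(-194 \right)}\right) \left(33280 + \left(w + q{\left(-115 \right)}\right)\right) = \left(48684 + 3 \left(-194\right)\right) \left(33280 + \left(- \frac{8625}{2} + 1\right)\right) = \left(48684 - 582\right) \left(33280 - \frac{8623}{2}\right) = 48102 \cdot \frac{57937}{2} = 1393442787$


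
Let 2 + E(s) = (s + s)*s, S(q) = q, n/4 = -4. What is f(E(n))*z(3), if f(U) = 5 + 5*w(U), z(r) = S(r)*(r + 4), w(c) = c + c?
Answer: 107205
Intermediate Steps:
n = -16 (n = 4*(-4) = -16)
w(c) = 2*c
E(s) = -2 + 2*s² (E(s) = -2 + (s + s)*s = -2 + (2*s)*s = -2 + 2*s²)
z(r) = r*(4 + r) (z(r) = r*(r + 4) = r*(4 + r))
f(U) = 5 + 10*U (f(U) = 5 + 5*(2*U) = 5 + 10*U)
f(E(n))*z(3) = (5 + 10*(-2 + 2*(-16)²))*(3*(4 + 3)) = (5 + 10*(-2 + 2*256))*(3*7) = (5 + 10*(-2 + 512))*21 = (5 + 10*510)*21 = (5 + 5100)*21 = 5105*21 = 107205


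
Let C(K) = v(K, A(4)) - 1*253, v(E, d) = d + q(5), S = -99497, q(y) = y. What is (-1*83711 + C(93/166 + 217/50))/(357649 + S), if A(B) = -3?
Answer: -41981/129076 ≈ -0.32524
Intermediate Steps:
v(E, d) = 5 + d (v(E, d) = d + 5 = 5 + d)
C(K) = -251 (C(K) = (5 - 3) - 1*253 = 2 - 253 = -251)
(-1*83711 + C(93/166 + 217/50))/(357649 + S) = (-1*83711 - 251)/(357649 - 99497) = (-83711 - 251)/258152 = -83962*1/258152 = -41981/129076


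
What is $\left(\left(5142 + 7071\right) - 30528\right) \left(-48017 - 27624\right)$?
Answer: $1385364915$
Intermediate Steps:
$\left(\left(5142 + 7071\right) - 30528\right) \left(-48017 - 27624\right) = \left(12213 - 30528\right) \left(-75641\right) = \left(-18315\right) \left(-75641\right) = 1385364915$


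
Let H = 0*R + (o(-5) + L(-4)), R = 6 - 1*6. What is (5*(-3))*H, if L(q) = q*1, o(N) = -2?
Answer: 90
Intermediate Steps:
R = 0 (R = 6 - 6 = 0)
L(q) = q
H = -6 (H = 0*0 + (-2 - 4) = 0 - 6 = -6)
(5*(-3))*H = (5*(-3))*(-6) = -15*(-6) = 90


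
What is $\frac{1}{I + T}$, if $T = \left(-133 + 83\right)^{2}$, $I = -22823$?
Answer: $- \frac{1}{20323} \approx -4.9205 \cdot 10^{-5}$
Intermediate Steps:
$T = 2500$ ($T = \left(-50\right)^{2} = 2500$)
$\frac{1}{I + T} = \frac{1}{-22823 + 2500} = \frac{1}{-20323} = - \frac{1}{20323}$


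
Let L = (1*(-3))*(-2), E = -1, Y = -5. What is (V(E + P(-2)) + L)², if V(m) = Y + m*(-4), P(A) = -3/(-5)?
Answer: 169/25 ≈ 6.7600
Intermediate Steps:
L = 6 (L = -3*(-2) = 6)
P(A) = ⅗ (P(A) = -3*(-⅕) = ⅗)
V(m) = -5 - 4*m (V(m) = -5 + m*(-4) = -5 - 4*m)
(V(E + P(-2)) + L)² = ((-5 - 4*(-1 + ⅗)) + 6)² = ((-5 - 4*(-⅖)) + 6)² = ((-5 + 8/5) + 6)² = (-17/5 + 6)² = (13/5)² = 169/25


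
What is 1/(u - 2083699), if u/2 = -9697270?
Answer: -1/21478239 ≈ -4.6559e-8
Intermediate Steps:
u = -19394540 (u = 2*(-9697270) = -19394540)
1/(u - 2083699) = 1/(-19394540 - 2083699) = 1/(-21478239) = -1/21478239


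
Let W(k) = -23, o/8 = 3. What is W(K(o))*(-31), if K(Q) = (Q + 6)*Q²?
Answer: 713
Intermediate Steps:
o = 24 (o = 8*3 = 24)
K(Q) = Q²*(6 + Q) (K(Q) = (6 + Q)*Q² = Q²*(6 + Q))
W(K(o))*(-31) = -23*(-31) = 713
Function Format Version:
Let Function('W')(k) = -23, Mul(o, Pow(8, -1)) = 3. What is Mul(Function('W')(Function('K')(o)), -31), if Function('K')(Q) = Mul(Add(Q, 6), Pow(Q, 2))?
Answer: 713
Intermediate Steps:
o = 24 (o = Mul(8, 3) = 24)
Function('K')(Q) = Mul(Pow(Q, 2), Add(6, Q)) (Function('K')(Q) = Mul(Add(6, Q), Pow(Q, 2)) = Mul(Pow(Q, 2), Add(6, Q)))
Mul(Function('W')(Function('K')(o)), -31) = Mul(-23, -31) = 713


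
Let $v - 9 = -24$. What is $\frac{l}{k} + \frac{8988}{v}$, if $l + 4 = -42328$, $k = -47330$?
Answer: $- \frac{14158902}{23665} \approx -598.31$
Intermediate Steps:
$v = -15$ ($v = 9 - 24 = -15$)
$l = -42332$ ($l = -4 - 42328 = -42332$)
$\frac{l}{k} + \frac{8988}{v} = - \frac{42332}{-47330} + \frac{8988}{-15} = \left(-42332\right) \left(- \frac{1}{47330}\right) + 8988 \left(- \frac{1}{15}\right) = \frac{21166}{23665} - \frac{2996}{5} = - \frac{14158902}{23665}$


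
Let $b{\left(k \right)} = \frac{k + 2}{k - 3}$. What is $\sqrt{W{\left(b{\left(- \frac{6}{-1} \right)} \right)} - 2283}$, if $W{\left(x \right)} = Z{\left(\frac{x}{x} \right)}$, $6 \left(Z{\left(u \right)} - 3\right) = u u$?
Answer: $\frac{i \sqrt{82074}}{6} \approx 47.748 i$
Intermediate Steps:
$Z{\left(u \right)} = 3 + \frac{u^{2}}{6}$ ($Z{\left(u \right)} = 3 + \frac{u u}{6} = 3 + \frac{u^{2}}{6}$)
$b{\left(k \right)} = \frac{2 + k}{-3 + k}$ ($b{\left(k \right)} = \frac{2 + k}{k - 3} = \frac{2 + k}{-3 + k}$)
$W{\left(x \right)} = \frac{19}{6}$ ($W{\left(x \right)} = 3 + \frac{\left(\frac{x}{x}\right)^{2}}{6} = 3 + \frac{1^{2}}{6} = 3 + \frac{1}{6} \cdot 1 = 3 + \frac{1}{6} = \frac{19}{6}$)
$\sqrt{W{\left(b{\left(- \frac{6}{-1} \right)} \right)} - 2283} = \sqrt{\frac{19}{6} - 2283} = \sqrt{- \frac{13679}{6}} = \frac{i \sqrt{82074}}{6}$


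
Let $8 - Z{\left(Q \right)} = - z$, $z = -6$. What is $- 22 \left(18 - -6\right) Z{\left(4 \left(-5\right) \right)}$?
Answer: $-1056$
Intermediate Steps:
$Z{\left(Q \right)} = 2$ ($Z{\left(Q \right)} = 8 - \left(-1\right) \left(-6\right) = 8 - 6 = 2$)
$- 22 \left(18 - -6\right) Z{\left(4 \left(-5\right) \right)} = - 22 \left(18 - -6\right) 2 = - 22 \left(18 + 6\right) 2 = \left(-22\right) 24 \cdot 2 = \left(-528\right) 2 = -1056$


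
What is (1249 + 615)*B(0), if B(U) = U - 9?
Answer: -16776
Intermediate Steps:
B(U) = -9 + U
(1249 + 615)*B(0) = (1249 + 615)*(-9 + 0) = 1864*(-9) = -16776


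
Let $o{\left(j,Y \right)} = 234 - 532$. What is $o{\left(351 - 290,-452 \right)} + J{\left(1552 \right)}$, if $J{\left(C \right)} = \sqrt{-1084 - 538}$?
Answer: $-298 + i \sqrt{1622} \approx -298.0 + 40.274 i$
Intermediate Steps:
$o{\left(j,Y \right)} = -298$
$J{\left(C \right)} = i \sqrt{1622}$ ($J{\left(C \right)} = \sqrt{-1622} = i \sqrt{1622}$)
$o{\left(351 - 290,-452 \right)} + J{\left(1552 \right)} = -298 + i \sqrt{1622}$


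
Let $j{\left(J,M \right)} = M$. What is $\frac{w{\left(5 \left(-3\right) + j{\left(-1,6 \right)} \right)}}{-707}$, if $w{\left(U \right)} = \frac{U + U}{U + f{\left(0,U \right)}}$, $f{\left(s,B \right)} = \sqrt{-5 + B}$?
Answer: $- \frac{162}{67165} - \frac{18 i \sqrt{14}}{67165} \approx -0.002412 - 0.0010028 i$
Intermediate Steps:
$w{\left(U \right)} = \frac{2 U}{U + \sqrt{-5 + U}}$ ($w{\left(U \right)} = \frac{U + U}{U + \sqrt{-5 + U}} = \frac{2 U}{U + \sqrt{-5 + U}}$)
$\frac{w{\left(5 \left(-3\right) + j{\left(-1,6 \right)} \right)}}{-707} = \frac{2 \left(5 \left(-3\right) + 6\right) \frac{1}{\left(5 \left(-3\right) + 6\right) + \sqrt{-5 + \left(5 \left(-3\right) + 6\right)}}}{-707} = \frac{2 \left(-15 + 6\right)}{\left(-15 + 6\right) + \sqrt{-5 + \left(-15 + 6\right)}} \left(- \frac{1}{707}\right) = 2 \left(-9\right) \frac{1}{-9 + \sqrt{-5 - 9}} \left(- \frac{1}{707}\right) = 2 \left(-9\right) \frac{1}{-9 + \sqrt{-14}} \left(- \frac{1}{707}\right) = 2 \left(-9\right) \frac{1}{-9 + i \sqrt{14}} \left(- \frac{1}{707}\right) = - \frac{18}{-9 + i \sqrt{14}} \left(- \frac{1}{707}\right) = \frac{18}{707 \left(-9 + i \sqrt{14}\right)}$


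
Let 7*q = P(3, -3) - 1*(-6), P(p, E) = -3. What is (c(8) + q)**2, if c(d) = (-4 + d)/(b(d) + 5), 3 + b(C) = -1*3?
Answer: 625/49 ≈ 12.755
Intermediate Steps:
b(C) = -6 (b(C) = -3 - 1*3 = -3 - 3 = -6)
c(d) = 4 - d (c(d) = (-4 + d)/(-6 + 5) = (-4 + d)/(-1) = (-4 + d)*(-1) = 4 - d)
q = 3/7 (q = (-3 - 1*(-6))/7 = (-3 + 6)/7 = (1/7)*3 = 3/7 ≈ 0.42857)
(c(8) + q)**2 = ((4 - 1*8) + 3/7)**2 = ((4 - 8) + 3/7)**2 = (-4 + 3/7)**2 = (-25/7)**2 = 625/49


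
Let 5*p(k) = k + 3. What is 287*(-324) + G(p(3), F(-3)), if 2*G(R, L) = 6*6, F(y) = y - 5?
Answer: -92970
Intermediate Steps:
p(k) = ⅗ + k/5 (p(k) = (k + 3)/5 = (3 + k)/5 = ⅗ + k/5)
F(y) = -5 + y
G(R, L) = 18 (G(R, L) = (6*6)/2 = (½)*36 = 18)
287*(-324) + G(p(3), F(-3)) = 287*(-324) + 18 = -92988 + 18 = -92970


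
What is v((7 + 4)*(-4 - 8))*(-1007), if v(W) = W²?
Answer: -17545968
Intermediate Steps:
v((7 + 4)*(-4 - 8))*(-1007) = ((7 + 4)*(-4 - 8))²*(-1007) = (11*(-12))²*(-1007) = (-132)²*(-1007) = 17424*(-1007) = -17545968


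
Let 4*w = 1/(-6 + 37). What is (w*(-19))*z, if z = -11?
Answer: 209/124 ≈ 1.6855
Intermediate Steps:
w = 1/124 (w = 1/(4*(-6 + 37)) = (¼)/31 = (¼)*(1/31) = 1/124 ≈ 0.0080645)
(w*(-19))*z = ((1/124)*(-19))*(-11) = -19/124*(-11) = 209/124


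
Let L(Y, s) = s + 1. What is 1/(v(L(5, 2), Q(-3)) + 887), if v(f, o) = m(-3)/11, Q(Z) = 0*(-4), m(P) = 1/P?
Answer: 33/29270 ≈ 0.0011274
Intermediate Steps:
L(Y, s) = 1 + s
Q(Z) = 0
v(f, o) = -1/33 (v(f, o) = 1/(-3*11) = -⅓*1/11 = -1/33)
1/(v(L(5, 2), Q(-3)) + 887) = 1/(-1/33 + 887) = 1/(29270/33) = 33/29270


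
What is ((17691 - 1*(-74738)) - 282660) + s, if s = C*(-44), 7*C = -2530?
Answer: -1220297/7 ≈ -1.7433e+5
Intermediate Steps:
C = -2530/7 (C = (⅐)*(-2530) = -2530/7 ≈ -361.43)
s = 111320/7 (s = -2530/7*(-44) = 111320/7 ≈ 15903.)
((17691 - 1*(-74738)) - 282660) + s = ((17691 - 1*(-74738)) - 282660) + 111320/7 = ((17691 + 74738) - 282660) + 111320/7 = (92429 - 282660) + 111320/7 = -190231 + 111320/7 = -1220297/7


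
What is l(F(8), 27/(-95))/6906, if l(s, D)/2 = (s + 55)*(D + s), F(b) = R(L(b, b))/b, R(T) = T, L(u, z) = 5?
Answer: 23051/4198848 ≈ 0.0054898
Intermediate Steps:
F(b) = 5/b
l(s, D) = 2*(55 + s)*(D + s) (l(s, D) = 2*((s + 55)*(D + s)) = 2*((55 + s)*(D + s)) = 2*(55 + s)*(D + s))
l(F(8), 27/(-95))/6906 = (2*(5/8)² + 110*(27/(-95)) + 110*(5/8) + 2*(27/(-95))*(5/8))/6906 = (2*(5*(⅛))² + 110*(27*(-1/95)) + 110*(5*(⅛)) + 2*(27*(-1/95))*(5*(⅛)))*(1/6906) = (2*(5/8)² + 110*(-27/95) + 110*(5/8) + 2*(-27/95)*(5/8))*(1/6906) = (2*(25/64) - 594/19 + 275/4 - 27/76)*(1/6906) = (25/32 - 594/19 + 275/4 - 27/76)*(1/6906) = (23051/608)*(1/6906) = 23051/4198848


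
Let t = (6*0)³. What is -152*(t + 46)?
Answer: -6992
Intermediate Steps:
t = 0 (t = 0³ = 0)
-152*(t + 46) = -152*(0 + 46) = -152*46 = -6992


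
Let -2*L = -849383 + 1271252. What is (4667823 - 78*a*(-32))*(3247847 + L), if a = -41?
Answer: 27729969077775/2 ≈ 1.3865e+13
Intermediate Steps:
L = -421869/2 (L = -(-849383 + 1271252)/2 = -½*421869 = -421869/2 ≈ -2.1093e+5)
(4667823 - 78*a*(-32))*(3247847 + L) = (4667823 - 78*(-41)*(-32))*(3247847 - 421869/2) = (4667823 + 3198*(-32))*(6073825/2) = (4667823 - 102336)*(6073825/2) = 4565487*(6073825/2) = 27729969077775/2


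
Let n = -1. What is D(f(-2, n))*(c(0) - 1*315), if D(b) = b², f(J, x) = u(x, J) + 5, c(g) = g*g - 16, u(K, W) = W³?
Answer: -2979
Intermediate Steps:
c(g) = -16 + g² (c(g) = g² - 16 = -16 + g²)
f(J, x) = 5 + J³ (f(J, x) = J³ + 5 = 5 + J³)
D(f(-2, n))*(c(0) - 1*315) = (5 + (-2)³)²*((-16 + 0²) - 1*315) = (5 - 8)²*((-16 + 0) - 315) = (-3)²*(-16 - 315) = 9*(-331) = -2979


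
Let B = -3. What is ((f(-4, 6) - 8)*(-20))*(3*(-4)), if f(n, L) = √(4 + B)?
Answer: -1680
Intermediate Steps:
f(n, L) = 1 (f(n, L) = √(4 - 3) = √1 = 1)
((f(-4, 6) - 8)*(-20))*(3*(-4)) = ((1 - 8)*(-20))*(3*(-4)) = -7*(-20)*(-12) = 140*(-12) = -1680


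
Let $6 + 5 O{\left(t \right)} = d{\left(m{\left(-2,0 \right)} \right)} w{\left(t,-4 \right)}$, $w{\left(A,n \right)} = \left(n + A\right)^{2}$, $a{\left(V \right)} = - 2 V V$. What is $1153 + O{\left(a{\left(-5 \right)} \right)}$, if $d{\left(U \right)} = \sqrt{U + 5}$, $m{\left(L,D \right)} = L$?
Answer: $\frac{5759}{5} + \frac{2916 \sqrt{3}}{5} \approx 2161.9$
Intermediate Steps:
$a{\left(V \right)} = - 2 V^{2}$
$d{\left(U \right)} = \sqrt{5 + U}$
$w{\left(A,n \right)} = \left(A + n\right)^{2}$
$O{\left(t \right)} = - \frac{6}{5} + \frac{\sqrt{3} \left(-4 + t\right)^{2}}{5}$ ($O{\left(t \right)} = - \frac{6}{5} + \frac{\sqrt{5 - 2} \left(t - 4\right)^{2}}{5} = - \frac{6}{5} + \frac{\sqrt{3} \left(-4 + t\right)^{2}}{5}$)
$1153 + O{\left(a{\left(-5 \right)} \right)} = 1153 - \left(\frac{6}{5} - \frac{\sqrt{3} \left(-4 - 2 \left(-5\right)^{2}\right)^{2}}{5}\right) = 1153 - \left(\frac{6}{5} - \frac{\sqrt{3} \left(-4 - 50\right)^{2}}{5}\right) = 1153 - \left(\frac{6}{5} - \frac{\sqrt{3} \left(-54\right)^{2}}{5}\right) = 1153 - \left(\frac{6}{5} - \frac{1}{5} \sqrt{3} \cdot 2916\right) = 1153 - \left(\frac{6}{5} - \frac{2916 \sqrt{3}}{5}\right) = \frac{5759}{5} + \frac{2916 \sqrt{3}}{5}$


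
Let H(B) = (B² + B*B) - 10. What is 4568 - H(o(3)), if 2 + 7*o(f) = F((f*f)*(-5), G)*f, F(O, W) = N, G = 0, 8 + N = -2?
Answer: 222274/49 ≈ 4536.2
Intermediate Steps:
N = -10 (N = -8 - 2 = -10)
F(O, W) = -10
o(f) = -2/7 - 10*f/7 (o(f) = -2/7 + (-10*f)/7 = -2/7 - 10*f/7)
H(B) = -10 + 2*B² (H(B) = (B² + B²) - 10 = 2*B² - 10 = -10 + 2*B²)
4568 - H(o(3)) = 4568 - (-10 + 2*(-2/7 - 10/7*3)²) = 4568 - (-10 + 2*(-2/7 - 30/7)²) = 4568 - (-10 + 2*(-32/7)²) = 4568 - (-10 + 2*(1024/49)) = 4568 - (-10 + 2048/49) = 4568 - 1*1558/49 = 4568 - 1558/49 = 222274/49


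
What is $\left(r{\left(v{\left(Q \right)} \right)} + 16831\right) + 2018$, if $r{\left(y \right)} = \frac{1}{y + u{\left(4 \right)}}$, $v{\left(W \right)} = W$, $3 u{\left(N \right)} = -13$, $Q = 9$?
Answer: $\frac{263889}{14} \approx 18849.0$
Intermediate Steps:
$u{\left(N \right)} = - \frac{13}{3}$ ($u{\left(N \right)} = \frac{1}{3} \left(-13\right) = - \frac{13}{3}$)
$r{\left(y \right)} = \frac{1}{- \frac{13}{3} + y}$ ($r{\left(y \right)} = \frac{1}{y - \frac{13}{3}} = \frac{1}{- \frac{13}{3} + y}$)
$\left(r{\left(v{\left(Q \right)} \right)} + 16831\right) + 2018 = \left(\frac{3}{-13 + 3 \cdot 9} + 16831\right) + 2018 = \left(\frac{3}{-13 + 27} + 16831\right) + 2018 = \left(\frac{3}{14} + 16831\right) + 2018 = \frac{235637}{14} + 2018 = \frac{263889}{14}$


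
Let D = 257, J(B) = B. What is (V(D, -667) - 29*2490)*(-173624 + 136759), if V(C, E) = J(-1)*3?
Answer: 2662132245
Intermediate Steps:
V(C, E) = -3 (V(C, E) = -1*3 = -3)
(V(D, -667) - 29*2490)*(-173624 + 136759) = (-3 - 29*2490)*(-173624 + 136759) = (-3 - 72210)*(-36865) = -72213*(-36865) = 2662132245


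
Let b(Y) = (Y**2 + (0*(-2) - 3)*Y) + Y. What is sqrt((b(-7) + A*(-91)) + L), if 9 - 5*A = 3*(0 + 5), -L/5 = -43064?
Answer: 7*sqrt(109945)/5 ≈ 464.21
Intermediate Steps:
L = 215320 (L = -5*(-43064) = 215320)
A = -6/5 (A = 9/5 - 3*(0 + 5)/5 = 9/5 - 3*5/5 = 9/5 - 1/5*15 = 9/5 - 3 = -6/5 ≈ -1.2000)
b(Y) = Y**2 - 2*Y (b(Y) = (Y**2 + (0 - 3)*Y) + Y = (Y**2 - 3*Y) + Y = Y**2 - 2*Y)
sqrt((b(-7) + A*(-91)) + L) = sqrt((-7*(-2 - 7) - 6/5*(-91)) + 215320) = sqrt((-7*(-9) + 546/5) + 215320) = sqrt((63 + 546/5) + 215320) = sqrt(861/5 + 215320) = sqrt(1077461/5) = 7*sqrt(109945)/5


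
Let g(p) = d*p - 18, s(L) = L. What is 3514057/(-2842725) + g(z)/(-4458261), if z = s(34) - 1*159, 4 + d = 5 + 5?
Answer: -5221466687359/4224536667075 ≈ -1.2360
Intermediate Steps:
d = 6 (d = -4 + (5 + 5) = -4 + 10 = 6)
z = -125 (z = 34 - 1*159 = 34 - 159 = -125)
g(p) = -18 + 6*p (g(p) = 6*p - 18 = -18 + 6*p)
3514057/(-2842725) + g(z)/(-4458261) = 3514057/(-2842725) + (-18 + 6*(-125))/(-4458261) = 3514057*(-1/2842725) + (-18 - 750)*(-1/4458261) = -3514057/2842725 - 768*(-1/4458261) = -3514057/2842725 + 256/1486087 = -5221466687359/4224536667075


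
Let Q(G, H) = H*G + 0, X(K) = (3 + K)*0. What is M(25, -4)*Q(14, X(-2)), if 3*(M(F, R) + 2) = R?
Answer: 0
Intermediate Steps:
M(F, R) = -2 + R/3
X(K) = 0
Q(G, H) = G*H (Q(G, H) = G*H + 0 = G*H)
M(25, -4)*Q(14, X(-2)) = (-2 + (⅓)*(-4))*(14*0) = (-2 - 4/3)*0 = -10/3*0 = 0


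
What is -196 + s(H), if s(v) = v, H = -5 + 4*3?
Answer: -189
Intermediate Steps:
H = 7 (H = -5 + 12 = 7)
-196 + s(H) = -196 + 7 = -189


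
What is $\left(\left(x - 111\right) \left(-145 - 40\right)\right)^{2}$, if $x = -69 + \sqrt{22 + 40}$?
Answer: $1111011950 - 12321000 \sqrt{62} \approx 1.014 \cdot 10^{9}$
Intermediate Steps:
$x = -69 + \sqrt{62} \approx -61.126$
$\left(\left(x - 111\right) \left(-145 - 40\right)\right)^{2} = \left(\left(\left(-69 + \sqrt{62}\right) - 111\right) \left(-145 - 40\right)\right)^{2} = \left(\left(-180 + \sqrt{62}\right) \left(-185\right)\right)^{2} = \left(33300 - 185 \sqrt{62}\right)^{2}$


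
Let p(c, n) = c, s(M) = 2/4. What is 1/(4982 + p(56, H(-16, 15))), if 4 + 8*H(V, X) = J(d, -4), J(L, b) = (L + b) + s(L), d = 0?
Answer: 1/5038 ≈ 0.00019849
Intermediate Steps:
s(M) = ½ (s(M) = 2*(¼) = ½)
J(L, b) = ½ + L + b (J(L, b) = (L + b) + ½ = ½ + L + b)
H(V, X) = -15/16 (H(V, X) = -½ + (½ + 0 - 4)/8 = -½ + (⅛)*(-7/2) = -½ - 7/16 = -15/16)
1/(4982 + p(56, H(-16, 15))) = 1/(4982 + 56) = 1/5038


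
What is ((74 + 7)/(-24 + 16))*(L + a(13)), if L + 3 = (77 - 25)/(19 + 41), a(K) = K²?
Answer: -67581/40 ≈ -1689.5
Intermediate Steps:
L = -32/15 (L = -3 + (77 - 25)/(19 + 41) = -3 + 52/60 = -3 + 52*(1/60) = -3 + 13/15 = -32/15 ≈ -2.1333)
((74 + 7)/(-24 + 16))*(L + a(13)) = ((74 + 7)/(-24 + 16))*(-32/15 + 13²) = (81/(-8))*(-32/15 + 169) = (81*(-⅛))*(2503/15) = -81/8*2503/15 = -67581/40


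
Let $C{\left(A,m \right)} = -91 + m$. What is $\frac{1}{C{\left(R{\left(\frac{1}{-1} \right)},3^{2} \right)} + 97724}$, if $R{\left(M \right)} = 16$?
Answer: $\frac{1}{97642} \approx 1.0241 \cdot 10^{-5}$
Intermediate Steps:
$\frac{1}{C{\left(R{\left(\frac{1}{-1} \right)},3^{2} \right)} + 97724} = \frac{1}{\left(-91 + 3^{2}\right) + 97724} = \frac{1}{\left(-91 + 9\right) + 97724} = \frac{1}{-82 + 97724} = \frac{1}{97642}$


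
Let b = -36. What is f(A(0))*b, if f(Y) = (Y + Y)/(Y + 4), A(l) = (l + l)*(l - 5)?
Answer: 0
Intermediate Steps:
A(l) = 2*l*(-5 + l) (A(l) = (2*l)*(-5 + l) = 2*l*(-5 + l))
f(Y) = 2*Y/(4 + Y) (f(Y) = (2*Y)/(4 + Y) = 2*Y/(4 + Y))
f(A(0))*b = (2*(2*0*(-5 + 0))/(4 + 2*0*(-5 + 0)))*(-36) = (2*(2*0*(-5))/(4 + 2*0*(-5)))*(-36) = (2*0/(4 + 0))*(-36) = (2*0/4)*(-36) = (2*0*(¼))*(-36) = 0*(-36) = 0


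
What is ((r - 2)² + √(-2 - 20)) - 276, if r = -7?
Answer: -195 + I*√22 ≈ -195.0 + 4.6904*I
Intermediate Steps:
((r - 2)² + √(-2 - 20)) - 276 = ((-7 - 2)² + √(-2 - 20)) - 276 = ((-9)² + √(-22)) - 276 = (81 + I*√22) - 276 = -195 + I*√22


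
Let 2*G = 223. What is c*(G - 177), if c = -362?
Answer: 23711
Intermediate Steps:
G = 223/2 (G = (½)*223 = 223/2 ≈ 111.50)
c*(G - 177) = -362*(223/2 - 177) = -362*(-131/2) = 23711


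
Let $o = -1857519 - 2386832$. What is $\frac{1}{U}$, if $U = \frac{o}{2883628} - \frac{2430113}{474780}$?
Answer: $- \frac{85568056365}{563917178609} \approx -0.15174$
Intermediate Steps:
$o = -4244351$
$U = - \frac{563917178609}{85568056365}$ ($U = - \frac{4244351}{2883628} - \frac{2430113}{474780} = - \frac{563917178609}{85568056365} \approx -6.5903$)
$\frac{1}{U} = \frac{1}{- \frac{563917178609}{85568056365}} = - \frac{85568056365}{563917178609}$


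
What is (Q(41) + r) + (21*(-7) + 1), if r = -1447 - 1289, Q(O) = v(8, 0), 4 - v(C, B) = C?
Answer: -2886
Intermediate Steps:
v(C, B) = 4 - C
Q(O) = -4 (Q(O) = 4 - 1*8 = 4 - 8 = -4)
r = -2736
(Q(41) + r) + (21*(-7) + 1) = (-4 - 2736) + (21*(-7) + 1) = -2740 + (-147 + 1) = -2740 - 146 = -2886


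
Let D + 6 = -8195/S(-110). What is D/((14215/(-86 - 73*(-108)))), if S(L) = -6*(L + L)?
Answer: -1142407/170580 ≈ -6.6972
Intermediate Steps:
S(L) = -12*L
D = -293/24 (D = -6 - 8195/((-12*(-110))) = -6 - 8195/1320 = -6 - 8195*1/1320 = -6 - 149/24 = -293/24 ≈ -12.208)
D/((14215/(-86 - 73*(-108)))) = -293/(24*(14215/(-86 - 73*(-108)))) = -293/(24*(14215/(-86 + 7884))) = -293/(24*(14215/7798)) = -293/(24*(14215*(1/7798))) = -293/(24*14215/7798) = -293/24*7798/14215 = -1142407/170580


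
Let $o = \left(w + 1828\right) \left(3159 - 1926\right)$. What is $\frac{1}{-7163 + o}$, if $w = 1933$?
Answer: $\frac{1}{4630150} \approx 2.1598 \cdot 10^{-7}$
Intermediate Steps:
$o = 4637313$ ($o = \left(1933 + 1828\right) \left(3159 - 1926\right) = 3761 \cdot 1233 = 4637313$)
$\frac{1}{-7163 + o} = \frac{1}{-7163 + 4637313} = \frac{1}{4630150}$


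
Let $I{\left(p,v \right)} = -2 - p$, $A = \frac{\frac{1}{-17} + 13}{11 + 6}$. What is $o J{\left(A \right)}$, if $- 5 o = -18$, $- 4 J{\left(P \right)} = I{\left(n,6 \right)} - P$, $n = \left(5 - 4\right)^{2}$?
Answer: $\frac{9783}{2890} \approx 3.3851$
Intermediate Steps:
$n = 1$ ($n = 1^{2} = 1$)
$A = \frac{220}{289}$ ($A = \frac{- \frac{1}{17} + 13}{17} = \frac{220}{17} \cdot \frac{1}{17} = \frac{220}{289} \approx 0.76125$)
$J{\left(P \right)} = \frac{3}{4} + \frac{P}{4}$ ($J{\left(P \right)} = - \frac{\left(-2 - 1\right) - P}{4} = - \frac{-3 - P}{4} = \frac{3}{4} + \frac{P}{4}$)
$o = \frac{18}{5}$ ($o = \left(- \frac{1}{5}\right) \left(-18\right) = \frac{18}{5} \approx 3.6$)
$o J{\left(A \right)} = \frac{18 \left(\frac{3}{4} + \frac{1}{4} \cdot \frac{220}{289}\right)}{5} = \frac{18 \left(\frac{3}{4} + \frac{55}{289}\right)}{5} = \frac{18}{5} \cdot \frac{1087}{1156} = \frac{9783}{2890}$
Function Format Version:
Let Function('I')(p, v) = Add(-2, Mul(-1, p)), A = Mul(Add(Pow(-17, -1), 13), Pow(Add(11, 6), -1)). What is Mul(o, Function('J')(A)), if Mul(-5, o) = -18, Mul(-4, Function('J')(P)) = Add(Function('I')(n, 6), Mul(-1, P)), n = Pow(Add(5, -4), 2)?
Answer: Rational(9783, 2890) ≈ 3.3851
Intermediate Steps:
n = 1 (n = Pow(1, 2) = 1)
A = Rational(220, 289) (A = Mul(Add(Rational(-1, 17), 13), Pow(17, -1)) = Mul(Rational(220, 17), Rational(1, 17)) = Rational(220, 289) ≈ 0.76125)
Function('J')(P) = Add(Rational(3, 4), Mul(Rational(1, 4), P)) (Function('J')(P) = Mul(Rational(-1, 4), Add(Add(-2, Mul(-1, 1)), Mul(-1, P))) = Mul(Rational(-1, 4), Add(Add(-2, -1), Mul(-1, P))) = Mul(Rational(-1, 4), Add(-3, Mul(-1, P))) = Add(Rational(3, 4), Mul(Rational(1, 4), P)))
o = Rational(18, 5) (o = Mul(Rational(-1, 5), -18) = Rational(18, 5) ≈ 3.6000)
Mul(o, Function('J')(A)) = Mul(Rational(18, 5), Add(Rational(3, 4), Mul(Rational(1, 4), Rational(220, 289)))) = Mul(Rational(18, 5), Add(Rational(3, 4), Rational(55, 289))) = Mul(Rational(18, 5), Rational(1087, 1156)) = Rational(9783, 2890)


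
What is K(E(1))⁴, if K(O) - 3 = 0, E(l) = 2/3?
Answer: 81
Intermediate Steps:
E(l) = ⅔ (E(l) = 2*(⅓) = ⅔)
K(O) = 3 (K(O) = 3 + 0 = 3)
K(E(1))⁴ = 3⁴ = 81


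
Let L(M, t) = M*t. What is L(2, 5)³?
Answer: 1000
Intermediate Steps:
L(2, 5)³ = (2*5)³ = 10³ = 1000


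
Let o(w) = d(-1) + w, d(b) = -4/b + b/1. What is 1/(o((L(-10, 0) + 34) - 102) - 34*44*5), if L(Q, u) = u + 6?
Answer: -1/7539 ≈ -0.00013264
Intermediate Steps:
L(Q, u) = 6 + u
d(b) = b - 4/b (d(b) = -4/b + b*1 = -4/b + b = b - 4/b)
o(w) = 3 + w (o(w) = (-1 - 4/(-1)) + w = (-1 - 4*(-1)) + w = (-1 + 4) + w = 3 + w)
1/(o((L(-10, 0) + 34) - 102) - 34*44*5) = 1/((3 + (((6 + 0) + 34) - 102)) - 34*44*5) = 1/((3 + ((6 + 34) - 102)) - 1496*5) = 1/((3 + (40 - 102)) - 7480) = 1/((3 - 62) - 7480) = 1/(-59 - 7480) = 1/(-7539) = -1/7539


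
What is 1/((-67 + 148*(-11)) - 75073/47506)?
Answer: -47506/80597743 ≈ -0.00058942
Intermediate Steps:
1/((-67 + 148*(-11)) - 75073/47506) = 1/((-67 - 1628) - 75073*1/47506) = 1/(-1695 - 75073/47506) = 1/(-80597743/47506) = -47506/80597743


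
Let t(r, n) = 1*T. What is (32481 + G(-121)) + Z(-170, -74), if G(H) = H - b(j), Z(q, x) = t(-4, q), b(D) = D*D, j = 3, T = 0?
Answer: 32351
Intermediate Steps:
t(r, n) = 0 (t(r, n) = 1*0 = 0)
b(D) = D**2
Z(q, x) = 0
G(H) = -9 + H (G(H) = H - 1*3**2 = H - 1*9 = H - 9 = -9 + H)
(32481 + G(-121)) + Z(-170, -74) = (32481 + (-9 - 121)) + 0 = (32481 - 130) + 0 = 32351 + 0 = 32351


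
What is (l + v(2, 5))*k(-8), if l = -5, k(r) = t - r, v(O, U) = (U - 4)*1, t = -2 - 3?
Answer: -12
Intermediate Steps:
t = -5
v(O, U) = -4 + U (v(O, U) = (-4 + U)*1 = -4 + U)
k(r) = -5 - r
(l + v(2, 5))*k(-8) = (-5 + (-4 + 5))*(-5 - 1*(-8)) = (-5 + 1)*(-5 + 8) = -4*3 = -12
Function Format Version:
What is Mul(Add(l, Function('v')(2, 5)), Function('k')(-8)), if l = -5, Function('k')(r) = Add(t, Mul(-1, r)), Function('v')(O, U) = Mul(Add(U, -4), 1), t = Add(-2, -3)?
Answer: -12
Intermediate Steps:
t = -5
Function('v')(O, U) = Add(-4, U) (Function('v')(O, U) = Mul(Add(-4, U), 1) = Add(-4, U))
Function('k')(r) = Add(-5, Mul(-1, r))
Mul(Add(l, Function('v')(2, 5)), Function('k')(-8)) = Mul(Add(-5, Add(-4, 5)), Add(-5, Mul(-1, -8))) = Mul(Add(-5, 1), Add(-5, 8)) = Mul(-4, 3) = -12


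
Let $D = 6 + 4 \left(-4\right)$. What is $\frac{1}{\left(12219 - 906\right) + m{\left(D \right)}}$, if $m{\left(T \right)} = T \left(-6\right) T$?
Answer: $\frac{1}{10713} \approx 9.3344 \cdot 10^{-5}$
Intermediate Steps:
$D = -10$ ($D = 6 - 16 = -10$)
$m{\left(T \right)} = - 6 T^{2}$ ($m{\left(T \right)} = - 6 T T = - 6 T^{2}$)
$\frac{1}{\left(12219 - 906\right) + m{\left(D \right)}} = \frac{1}{\left(12219 - 906\right) - 6 \left(-10\right)^{2}} = \frac{1}{\left(12219 - 906\right) - 600} = \frac{1}{11313 - 600} = \frac{1}{10713}$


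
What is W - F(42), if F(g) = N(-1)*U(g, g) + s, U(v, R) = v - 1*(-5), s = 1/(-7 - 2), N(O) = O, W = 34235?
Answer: 308539/9 ≈ 34282.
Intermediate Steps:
s = -⅑ (s = 1/(-9) = -⅑ ≈ -0.11111)
U(v, R) = 5 + v (U(v, R) = v + 5 = 5 + v)
F(g) = -46/9 - g (F(g) = -(5 + g) - ⅑ = (-5 - g) - ⅑ = -46/9 - g)
W - F(42) = 34235 - (-46/9 - 1*42) = 34235 - (-46/9 - 42) = 34235 - 1*(-424/9) = 34235 + 424/9 = 308539/9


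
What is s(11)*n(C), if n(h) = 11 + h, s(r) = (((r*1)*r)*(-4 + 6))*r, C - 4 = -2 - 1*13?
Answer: 0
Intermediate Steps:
C = -11 (C = 4 + (-2 - 1*13) = 4 + (-2 - 13) = 4 - 15 = -11)
s(r) = 2*r**3 (s(r) = ((r*r)*2)*r = (r**2*2)*r = (2*r**2)*r = 2*r**3)
s(11)*n(C) = (2*11**3)*(11 - 11) = (2*1331)*0 = 2662*0 = 0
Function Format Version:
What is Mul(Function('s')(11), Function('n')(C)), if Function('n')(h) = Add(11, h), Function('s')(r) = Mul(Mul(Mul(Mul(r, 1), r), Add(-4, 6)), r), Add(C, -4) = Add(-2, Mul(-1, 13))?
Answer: 0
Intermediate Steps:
C = -11 (C = Add(4, Add(-2, Mul(-1, 13))) = Add(4, Add(-2, -13)) = Add(4, -15) = -11)
Function('s')(r) = Mul(2, Pow(r, 3)) (Function('s')(r) = Mul(Mul(Mul(r, r), 2), r) = Mul(Mul(Pow(r, 2), 2), r) = Mul(Mul(2, Pow(r, 2)), r) = Mul(2, Pow(r, 3)))
Mul(Function('s')(11), Function('n')(C)) = Mul(Mul(2, Pow(11, 3)), Add(11, -11)) = Mul(Mul(2, 1331), 0) = Mul(2662, 0) = 0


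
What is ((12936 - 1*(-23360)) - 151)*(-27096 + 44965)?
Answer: 645875005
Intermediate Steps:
((12936 - 1*(-23360)) - 151)*(-27096 + 44965) = ((12936 + 23360) - 151)*17869 = (36296 - 151)*17869 = 36145*17869 = 645875005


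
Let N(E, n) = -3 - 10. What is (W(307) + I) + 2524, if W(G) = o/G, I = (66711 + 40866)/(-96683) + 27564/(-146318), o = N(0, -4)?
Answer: 5477903636862792/2171482100279 ≈ 2522.7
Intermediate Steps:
N(E, n) = -13
o = -13
I = -9202710849/7073231597 (I = 107577*(-1/96683) + 27564*(-1/146318) = -107577/96683 - 13782/73159 = -9202710849/7073231597 ≈ -1.3011)
W(G) = -13/G
(W(307) + I) + 2524 = (-13/307 - 9202710849/7073231597) + 2524 = -2917184241404/2171482100279 + 2524 = 5477903636862792/2171482100279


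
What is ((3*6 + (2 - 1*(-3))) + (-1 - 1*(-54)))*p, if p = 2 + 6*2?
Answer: 1064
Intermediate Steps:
p = 14 (p = 2 + 12 = 14)
((3*6 + (2 - 1*(-3))) + (-1 - 1*(-54)))*p = ((3*6 + (2 - 1*(-3))) + (-1 - 1*(-54)))*14 = ((18 + (2 + 3)) + (-1 + 54))*14 = ((18 + 5) + 53)*14 = (23 + 53)*14 = 76*14 = 1064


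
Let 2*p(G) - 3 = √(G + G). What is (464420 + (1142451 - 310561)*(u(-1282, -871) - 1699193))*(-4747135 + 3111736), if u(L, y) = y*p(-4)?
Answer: 2313481322276014365 + 1184971176549810*I*√2 ≈ 2.3135e+18 + 1.6758e+15*I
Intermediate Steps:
p(G) = 3/2 + √2*√G/2 (p(G) = 3/2 + √(G + G)/2 = 3/2 + √(2*G)/2 = 3/2 + (√2*√G)/2 = 3/2 + √2*√G/2)
u(L, y) = y*(3/2 + I*√2) (u(L, y) = y*(3/2 + √2*√(-4)/2) = y*(3/2 + √2*(2*I)/2) = y*(3/2 + I*√2))
(464420 + (1142451 - 310561)*(u(-1282, -871) - 1699193))*(-4747135 + 3111736) = (464420 + (1142451 - 310561)*((½)*(-871)*(3 + 2*I*√2) - 1699193))*(-4747135 + 3111736) = (464420 + 831890*((-2613/2 - 871*I*√2) - 1699193))*(-1635399) = (464420 + 831890*(-3400999/2 - 871*I*√2))*(-1635399) = (464420 + (-1414628529055 - 724576190*I*√2))*(-1635399) = (-1414628064635 - 724576190*I*√2)*(-1635399) = 2313481322276014365 + 1184971176549810*I*√2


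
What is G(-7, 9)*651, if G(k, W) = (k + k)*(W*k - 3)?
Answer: 601524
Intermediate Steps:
G(k, W) = 2*k*(-3 + W*k) (G(k, W) = (2*k)*(-3 + W*k) = 2*k*(-3 + W*k))
G(-7, 9)*651 = (2*(-7)*(-3 + 9*(-7)))*651 = (2*(-7)*(-3 - 63))*651 = (2*(-7)*(-66))*651 = 924*651 = 601524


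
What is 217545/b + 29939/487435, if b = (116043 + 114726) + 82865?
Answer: 8879148877/11759706830 ≈ 0.75505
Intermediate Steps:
b = 313634 (b = 230769 + 82865 = 313634)
217545/b + 29939/487435 = 217545/313634 + 29939/487435 = 217545*(1/313634) + 29939*(1/487435) = 217545/313634 + 2303/37495 = 8879148877/11759706830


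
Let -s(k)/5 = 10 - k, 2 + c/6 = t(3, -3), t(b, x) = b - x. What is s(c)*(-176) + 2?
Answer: -12318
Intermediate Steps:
c = 24 (c = -12 + 6*(3 - 1*(-3)) = -12 + 6*(3 + 3) = -12 + 6*6 = -12 + 36 = 24)
s(k) = -50 + 5*k (s(k) = -5*(10 - k) = -50 + 5*k)
s(c)*(-176) + 2 = (-50 + 5*24)*(-176) + 2 = (-50 + 120)*(-176) + 2 = 70*(-176) + 2 = -12320 + 2 = -12318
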